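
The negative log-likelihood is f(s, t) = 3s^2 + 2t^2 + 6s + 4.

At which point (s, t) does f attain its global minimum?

f(s,t) separates as P(s) + Q(t) + 4, so its minimum is min P + min Q + 4.
P'(s) = 6s + 6 vanishes at s ∈ {-1}; Q'(t) = 4t vanishes at t ∈ {0}.
Local minima of P (where P''>0): P(-1)=-3. Local minima of Q: Q(0)=0.
So the global minimum of f is P(-1) + Q(0) + 4 = -3 + 0 + 4 = 1, attained at (-1, 0).

(-1, 0)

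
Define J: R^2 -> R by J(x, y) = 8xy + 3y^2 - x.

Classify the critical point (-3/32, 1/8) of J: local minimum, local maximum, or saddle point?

The Hessian of J is constant: H = [[0, 8], [8, 6]].
det(H) = 0·6 − 8² = -64.
Since det(H) < 0, H is indefinite and the critical point is a saddle point.

saddle point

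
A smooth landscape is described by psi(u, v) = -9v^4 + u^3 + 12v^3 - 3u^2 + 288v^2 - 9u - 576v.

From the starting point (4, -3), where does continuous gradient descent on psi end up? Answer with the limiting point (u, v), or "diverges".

(3, 1)

psi is separable, so gradient descent decouples: u follows -∂psi/∂u, v follows -∂psi/∂v.
∂psi/∂u = 3(u - 3)(u + 1); at u=4 this is 15, so u decreases.
∂psi/∂v = -36(v - 4)(v - 1)(v + 4); at v=-3 this is -1008, so v increases.
u converges to its nearest critical value 3 (a local min of the u-part); v converges to 1. The iterate converges to (3, 1).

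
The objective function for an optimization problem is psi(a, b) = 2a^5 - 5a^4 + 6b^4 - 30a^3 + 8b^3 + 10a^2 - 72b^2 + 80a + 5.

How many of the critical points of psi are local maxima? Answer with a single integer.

psi separates as a function of a plus a function of b, so ∇psi=0 decouples.
∂psi/∂a = 10(a - 4)(a - 1)(a + 1)(a + 2) = 0 at a ∈ {-2, -1, 1, 4}; ∂psi/∂b = 24b(b - 2)(b + 3) = 0 at b ∈ {-3, 0, 2}.
The Hessian is diagonal: diag(psi_aa, psi_bb). Second derivatives: psi_aa(-2)=-180, psi_aa(-1)=100, psi_aa(1)=-180, psi_aa(4)=900; psi_bb(-3)=360, psi_bb(0)=-144, psi_bb(2)=240.
Local maxima occur where both diagonal entries negative: (-2, 0), (1, 0). Count: 2.

2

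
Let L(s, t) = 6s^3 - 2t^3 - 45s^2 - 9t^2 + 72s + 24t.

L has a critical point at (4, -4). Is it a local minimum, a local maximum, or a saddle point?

The mixed partial ∂²L/∂s∂t is 0, so the Hessian at any point is diag(L_ss, L_tt) = diag(18(2s - 5), -6(2t + 3)).
At (4, -4): H = diag(54, 30).
Both eigenvalues are positive, so H is positive definite: a local minimum.

local minimum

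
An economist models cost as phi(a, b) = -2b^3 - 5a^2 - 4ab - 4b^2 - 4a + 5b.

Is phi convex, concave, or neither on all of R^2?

The term -2b^3 is cubic, so the Hessian is not constant.
∂²phi/∂b² = -12b - 8, which takes both signs as b varies (negative for sufficiently large b). A diagonal entry of the Hessian changing sign means the Hessian is neither positive- nor negative-semidefinite on all of R^2.

neither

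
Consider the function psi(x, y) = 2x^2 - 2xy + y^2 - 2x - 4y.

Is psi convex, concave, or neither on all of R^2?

convex

psi is quadratic, so its Hessian is the constant matrix H = [[4, -2], [-2, 2]].
det(H) = 4, tr(H) = 6.
det(H) > 0 and tr(H) > 0, so H is positive definite everywhere: convex.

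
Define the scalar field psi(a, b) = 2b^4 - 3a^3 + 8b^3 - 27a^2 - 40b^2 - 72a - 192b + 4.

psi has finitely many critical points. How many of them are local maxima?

psi separates as a function of a plus a function of b, so ∇psi=0 decouples.
∂psi/∂a = -9(a + 2)(a + 4) = 0 at a ∈ {-4, -2}; ∂psi/∂b = 8(b - 3)(b + 2)(b + 4) = 0 at b ∈ {-4, -2, 3}.
The Hessian is diagonal: diag(psi_aa, psi_bb). Second derivatives: psi_aa(-4)=18, psi_aa(-2)=-18; psi_bb(-4)=112, psi_bb(-2)=-80, psi_bb(3)=280.
Local maxima occur where both diagonal entries negative: (-2, -2). Count: 1.

1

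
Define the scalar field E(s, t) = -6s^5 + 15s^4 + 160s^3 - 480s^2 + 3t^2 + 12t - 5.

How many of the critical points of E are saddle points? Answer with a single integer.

2

E separates as a function of s plus a function of t, so ∇E=0 decouples.
∂E/∂s = -30s(s - 4)(s - 2)(s + 4) = 0 at s ∈ {-4, 0, 2, 4}; ∂E/∂t = 6(t + 2) = 0 at t ∈ {-2}.
The Hessian is diagonal: diag(E_ss, E_tt). Second derivatives: E_ss(-4)=5760, E_ss(0)=-960, E_ss(2)=720, E_ss(4)=-1920; E_tt(-2)=6.
Saddle points occur where the two diagonal entries have opposite signs: (0, -2), (4, -2). Count: 2.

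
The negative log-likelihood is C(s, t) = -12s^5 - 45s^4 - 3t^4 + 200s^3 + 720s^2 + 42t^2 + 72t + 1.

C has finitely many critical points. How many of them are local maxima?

C separates as a function of s plus a function of t, so ∇C=0 decouples.
∂C/∂s = -60s(s - 3)(s + 2)(s + 4) = 0 at s ∈ {-4, -2, 0, 3}; ∂C/∂t = -12(t - 3)(t + 1)(t + 2) = 0 at t ∈ {-2, -1, 3}.
The Hessian is diagonal: diag(C_ss, C_tt). Second derivatives: C_ss(-4)=3360, C_ss(-2)=-1200, C_ss(0)=1440, C_ss(3)=-6300; C_tt(-2)=-60, C_tt(-1)=48, C_tt(3)=-240.
Local maxima occur where both diagonal entries negative: (-2, -2), (-2, 3), (3, -2), (3, 3). Count: 4.

4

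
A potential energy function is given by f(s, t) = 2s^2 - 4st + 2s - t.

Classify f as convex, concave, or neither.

f is quadratic, so its Hessian is the constant matrix H = [[4, -4], [-4, 0]].
det(H) = -16, tr(H) = 4.
det(H) < 0, so H is indefinite: neither convex nor concave.

neither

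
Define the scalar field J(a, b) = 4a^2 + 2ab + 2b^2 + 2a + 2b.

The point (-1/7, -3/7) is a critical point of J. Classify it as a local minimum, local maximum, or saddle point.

local minimum

The Hessian of J is constant: H = [[8, 2], [2, 4]].
det(H) = 8·4 − 2² = 28.
det(H) > 0 and tr(H) = 12 > 0, so H is positive definite and the point is a local minimum.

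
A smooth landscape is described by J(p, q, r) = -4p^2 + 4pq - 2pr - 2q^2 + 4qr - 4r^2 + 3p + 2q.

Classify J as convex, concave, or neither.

J is quadratic, so its Hessian is the constant matrix H = [[-8, 4, -2], [4, -4, 4], [-2, 4, -8]].
Leading principal minors: -8, 16, -48.
Signs alternate −, +, − ⇒ H ≺ 0 ⇒ concave.

concave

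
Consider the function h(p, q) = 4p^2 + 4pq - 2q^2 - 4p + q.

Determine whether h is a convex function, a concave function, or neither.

h is quadratic, so its Hessian is the constant matrix H = [[8, 4], [4, -4]].
det(H) = -48, tr(H) = 4.
det(H) < 0, so H is indefinite: neither convex nor concave.

neither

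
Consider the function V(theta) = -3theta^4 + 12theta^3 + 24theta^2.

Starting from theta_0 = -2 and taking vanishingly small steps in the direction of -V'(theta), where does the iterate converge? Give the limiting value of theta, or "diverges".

diverges

V'(theta) = -12theta(theta - 4)(theta + 1), so V'(-2) = 144.
Gradient descent moves in the -V' direction, i.e. theta is decreasing.
There is no critical point below theta=-2, and V' keeps the same sign, so the iterate runs off to −∞.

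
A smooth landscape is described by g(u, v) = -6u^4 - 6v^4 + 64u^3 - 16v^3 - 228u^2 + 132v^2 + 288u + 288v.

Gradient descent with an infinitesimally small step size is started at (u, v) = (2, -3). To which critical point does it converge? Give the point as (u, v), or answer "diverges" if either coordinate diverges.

g is separable, so gradient descent decouples: u follows -∂g/∂u, v follows -∂g/∂v.
∂g/∂u = -24(u - 4)(u - 3)(u - 1); at u=2 this is -48, so u increases.
∂g/∂v = -24(v - 3)(v + 1)(v + 4); at v=-3 this is -288, so v increases.
u converges to its nearest critical value 3 (a local min of the u-part); v converges to -1. The iterate converges to (3, -1).

(3, -1)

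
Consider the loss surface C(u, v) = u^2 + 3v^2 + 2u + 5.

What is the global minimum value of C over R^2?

C(u,v) separates as P(u) + Q(v) + 5, so its minimum is min P + min Q + 5.
P'(u) = 2u + 2 vanishes at u ∈ {-1}; Q'(v) = 6v vanishes at v ∈ {0}.
Local minima of P (where P''>0): P(-1)=-1. Local minima of Q: Q(0)=0.
So the global minimum of C is P(-1) + Q(0) + 5 = -1 + 0 + 5 = 4, attained at (-1, 0).

4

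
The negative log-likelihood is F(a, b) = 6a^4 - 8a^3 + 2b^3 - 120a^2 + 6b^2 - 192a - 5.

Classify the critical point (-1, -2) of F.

local maximum

The mixed partial ∂²F/∂a∂b is 0, so the Hessian at any point is diag(F_aa, F_bb) = diag(24(3a^2 - 2a - 10), 12(b + 1)).
At (-1, -2): H = diag(-120, -12).
Both eigenvalues are negative, so H is negative definite: a local maximum.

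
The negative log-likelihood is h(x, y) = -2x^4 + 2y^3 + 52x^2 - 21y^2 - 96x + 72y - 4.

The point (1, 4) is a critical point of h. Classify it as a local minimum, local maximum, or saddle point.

The mixed partial ∂²h/∂x∂y is 0, so the Hessian at any point is diag(h_xx, h_yy) = diag(8(-3x^2 + 13), 6(2y - 7)).
At (1, 4): H = diag(80, 6).
Both eigenvalues are positive, so H is positive definite: a local minimum.

local minimum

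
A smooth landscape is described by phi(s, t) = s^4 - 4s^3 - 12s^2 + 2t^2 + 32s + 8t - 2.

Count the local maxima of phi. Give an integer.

0

phi separates as a function of s plus a function of t, so ∇phi=0 decouples.
∂phi/∂s = 4(s - 4)(s - 1)(s + 2) = 0 at s ∈ {-2, 1, 4}; ∂phi/∂t = 4(t + 2) = 0 at t ∈ {-2}.
The Hessian is diagonal: diag(phi_ss, phi_tt). Second derivatives: phi_ss(-2)=72, phi_ss(1)=-36, phi_ss(4)=72; phi_tt(-2)=4.
Local maxima occur where both diagonal entries negative: none. Count: 0.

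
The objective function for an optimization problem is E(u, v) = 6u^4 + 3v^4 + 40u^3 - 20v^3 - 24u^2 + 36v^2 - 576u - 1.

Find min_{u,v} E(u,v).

-833

E(u,v) separates as P(u) + Q(v) − 1, so its minimum is min P + min Q − 1.
P'(u) = 24(u - 2)(u + 3)(u + 4) vanishes at u ∈ {-4, -3, 2}; Q'(v) = 12v(v - 3)(v - 2) vanishes at v ∈ {0, 2, 3}.
Local minima of P (where P''>0): P(-4)=896, P(2)=-832. Local minima of Q: Q(0)=0, Q(3)=27.
So the global minimum of E is P(2) + Q(0) − 1 = -832 + 0 − 1 = -833, attained at (2, 0).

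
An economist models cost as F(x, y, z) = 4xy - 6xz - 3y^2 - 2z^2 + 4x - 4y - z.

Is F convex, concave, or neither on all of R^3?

neither

F is quadratic, so its Hessian is the constant matrix H = [[0, 4, -6], [4, -6, 0], [-6, 0, -4]].
Leading principal minors: 0, -16, 280.
Neither pattern holds ⇒ H is indefinite ⇒ neither convex nor concave.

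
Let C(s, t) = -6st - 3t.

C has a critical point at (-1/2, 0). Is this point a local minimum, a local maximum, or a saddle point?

The Hessian of C is constant: H = [[0, -6], [-6, 0]].
det(H) = 0·0 − (-6)² = -36.
Since det(H) < 0, H is indefinite and the critical point is a saddle point.

saddle point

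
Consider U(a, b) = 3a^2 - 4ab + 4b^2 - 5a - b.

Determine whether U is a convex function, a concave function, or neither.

convex

U is quadratic, so its Hessian is the constant matrix H = [[6, -4], [-4, 8]].
det(H) = 32, tr(H) = 14.
det(H) > 0 and tr(H) > 0, so H is positive definite everywhere: convex.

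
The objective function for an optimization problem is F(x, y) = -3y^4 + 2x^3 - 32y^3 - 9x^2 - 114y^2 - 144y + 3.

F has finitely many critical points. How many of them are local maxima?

2

F separates as a function of x plus a function of y, so ∇F=0 decouples.
∂F/∂x = 6x(x - 3) = 0 at x ∈ {0, 3}; ∂F/∂y = -12(y + 1)(y + 3)(y + 4) = 0 at y ∈ {-4, -3, -1}.
The Hessian is diagonal: diag(F_xx, F_yy). Second derivatives: F_xx(0)=-18, F_xx(3)=18; F_yy(-4)=-36, F_yy(-3)=24, F_yy(-1)=-72.
Local maxima occur where both diagonal entries negative: (0, -4), (0, -1). Count: 2.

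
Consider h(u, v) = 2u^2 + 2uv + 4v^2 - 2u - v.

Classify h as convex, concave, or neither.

convex

h is quadratic, so its Hessian is the constant matrix H = [[4, 2], [2, 8]].
det(H) = 28, tr(H) = 12.
det(H) > 0 and tr(H) > 0, so H is positive definite everywhere: convex.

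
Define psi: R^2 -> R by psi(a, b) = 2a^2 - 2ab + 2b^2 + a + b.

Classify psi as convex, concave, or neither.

convex

psi is quadratic, so its Hessian is the constant matrix H = [[4, -2], [-2, 4]].
det(H) = 12, tr(H) = 8.
det(H) > 0 and tr(H) > 0, so H is positive definite everywhere: convex.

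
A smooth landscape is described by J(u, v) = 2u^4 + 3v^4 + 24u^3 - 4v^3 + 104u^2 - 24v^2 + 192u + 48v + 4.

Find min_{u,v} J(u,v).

-236

J(u,v) separates as P(u) + Q(v) + 4, so its minimum is min P + min Q + 4.
P'(u) = 8(u + 2)(u + 3)(u + 4) vanishes at u ∈ {-4, -3, -2}; Q'(v) = 12(v - 2)(v - 1)(v + 2) vanishes at v ∈ {-2, 1, 2}.
Local minima of P (where P''>0): P(-4)=-128, P(-2)=-128. Local minima of Q: Q(-2)=-112, Q(2)=16.
So the global minimum of J is P(-4) + Q(-2) + 4 = -128 − 112 + 4 = -236, attained at (-4, -2).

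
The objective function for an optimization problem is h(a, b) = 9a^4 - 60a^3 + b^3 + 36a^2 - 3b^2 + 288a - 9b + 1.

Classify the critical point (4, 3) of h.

local minimum

The mixed partial ∂²h/∂a∂b is 0, so the Hessian at any point is diag(h_aa, h_bb) = diag(36(3a^2 - 10a + 2), 6(b - 1)).
At (4, 3): H = diag(360, 12).
Both eigenvalues are positive, so H is positive definite: a local minimum.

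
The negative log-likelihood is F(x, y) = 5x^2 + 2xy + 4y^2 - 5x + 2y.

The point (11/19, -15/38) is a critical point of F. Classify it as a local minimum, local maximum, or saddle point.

local minimum

The Hessian of F is constant: H = [[10, 2], [2, 8]].
det(H) = 10·8 − 2² = 76.
det(H) > 0 and tr(H) = 18 > 0, so H is positive definite and the point is a local minimum.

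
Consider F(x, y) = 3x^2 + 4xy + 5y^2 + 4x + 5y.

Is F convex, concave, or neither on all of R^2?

convex

F is quadratic, so its Hessian is the constant matrix H = [[6, 4], [4, 10]].
det(H) = 44, tr(H) = 16.
det(H) > 0 and tr(H) > 0, so H is positive definite everywhere: convex.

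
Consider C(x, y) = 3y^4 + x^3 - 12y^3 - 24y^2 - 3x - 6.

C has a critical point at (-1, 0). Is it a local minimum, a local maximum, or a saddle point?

The mixed partial ∂²C/∂x∂y is 0, so the Hessian at any point is diag(C_xx, C_yy) = diag(6x, 12(3y^2 - 6y - 4)).
At (-1, 0): H = diag(-6, -48).
Both eigenvalues are negative, so H is negative definite: a local maximum.

local maximum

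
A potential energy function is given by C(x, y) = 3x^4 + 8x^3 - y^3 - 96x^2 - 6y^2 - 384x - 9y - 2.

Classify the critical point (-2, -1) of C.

local maximum

The mixed partial ∂²C/∂x∂y is 0, so the Hessian at any point is diag(C_xx, C_yy) = diag(12(3x^2 + 4x - 16), -6(y + 2)).
At (-2, -1): H = diag(-144, -6).
Both eigenvalues are negative, so H is negative definite: a local maximum.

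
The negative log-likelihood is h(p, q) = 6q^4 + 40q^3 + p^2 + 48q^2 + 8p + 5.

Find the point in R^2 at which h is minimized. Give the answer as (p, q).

h(p,q) separates as A(p) + B(q) + 5, so its minimum is min A + min B + 5.
A'(p) = 2p + 8 vanishes at p ∈ {-4}; B'(q) = 24q(q + 1)(q + 4) vanishes at q ∈ {-4, -1, 0}.
Local minima of A (where A''>0): A(-4)=-16. Local minima of B: B(-4)=-256, B(0)=0.
So the global minimum of h is A(-4) + B(-4) + 5 = -16 − 256 + 5 = -267, attained at (-4, -4).

(-4, -4)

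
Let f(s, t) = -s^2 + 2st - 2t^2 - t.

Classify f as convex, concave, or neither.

concave

f is quadratic, so its Hessian is the constant matrix H = [[-2, 2], [2, -4]].
det(H) = 4, tr(H) = -6.
det(H) > 0 and tr(H) < 0, so H is negative definite everywhere: concave.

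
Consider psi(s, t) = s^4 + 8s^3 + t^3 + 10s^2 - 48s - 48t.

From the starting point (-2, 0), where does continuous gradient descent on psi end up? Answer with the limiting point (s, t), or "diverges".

(1, 4)

psi is separable, so gradient descent decouples: s follows -∂psi/∂s, t follows -∂psi/∂t.
∂psi/∂s = 4(s - 1)(s + 3)(s + 4); at s=-2 this is -24, so s increases.
∂psi/∂t = 3(t - 4)(t + 4); at t=0 this is -48, so t increases.
s converges to its nearest critical value 1 (a local min of the s-part); t converges to 4. The iterate converges to (1, 4).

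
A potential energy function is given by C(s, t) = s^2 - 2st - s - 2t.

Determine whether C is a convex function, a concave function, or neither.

neither

C is quadratic, so its Hessian is the constant matrix H = [[2, -2], [-2, 0]].
det(H) = -4, tr(H) = 2.
det(H) < 0, so H is indefinite: neither convex nor concave.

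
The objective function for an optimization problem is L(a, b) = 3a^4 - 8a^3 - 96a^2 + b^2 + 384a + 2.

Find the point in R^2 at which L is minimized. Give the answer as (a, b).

(-4, 0)

L(a,b) separates as P(a) + Q(b) + 2, so its minimum is min P + min Q + 2.
P'(a) = 12(a - 4)(a - 2)(a + 4) vanishes at a ∈ {-4, 2, 4}; Q'(b) = 2b vanishes at b ∈ {0}.
Local minima of P (where P''>0): P(-4)=-1792, P(4)=256. Local minima of Q: Q(0)=0.
So the global minimum of L is P(-4) + Q(0) + 2 = -1792 + 0 + 2 = -1790, attained at (-4, 0).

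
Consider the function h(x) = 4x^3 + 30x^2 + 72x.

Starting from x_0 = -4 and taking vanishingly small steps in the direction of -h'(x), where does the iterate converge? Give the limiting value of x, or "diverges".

h'(x) = 12(x + 2)(x + 3), so h'(-4) = 24.
Gradient descent moves in the -h' direction, i.e. x is decreasing.
There is no critical point below x=-4, and h' keeps the same sign, so the iterate runs off to −∞.

diverges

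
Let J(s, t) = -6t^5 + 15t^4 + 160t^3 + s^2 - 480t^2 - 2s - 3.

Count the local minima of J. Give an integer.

J separates as a function of s plus a function of t, so ∇J=0 decouples.
∂J/∂s = 2(s - 1) = 0 at s ∈ {1}; ∂J/∂t = -30t(t - 4)(t - 2)(t + 4) = 0 at t ∈ {-4, 0, 2, 4}.
The Hessian is diagonal: diag(J_ss, J_tt). Second derivatives: J_ss(1)=2; J_tt(-4)=5760, J_tt(0)=-960, J_tt(2)=720, J_tt(4)=-1920.
Local minima occur where both diagonal entries positive: (1, -4), (1, 2). Count: 2.

2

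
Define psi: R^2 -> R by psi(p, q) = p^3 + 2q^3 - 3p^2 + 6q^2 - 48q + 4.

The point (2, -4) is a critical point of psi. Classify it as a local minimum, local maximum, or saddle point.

saddle point

The mixed partial ∂²psi/∂p∂q is 0, so the Hessian at any point is diag(psi_pp, psi_qq) = diag(6(p - 1), 12(q + 1)).
At (2, -4): H = diag(6, -36).
The eigenvalues have opposite signs, so H is indefinite: a saddle point.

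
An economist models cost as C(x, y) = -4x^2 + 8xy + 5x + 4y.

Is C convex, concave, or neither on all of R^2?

C is quadratic, so its Hessian is the constant matrix H = [[-8, 8], [8, 0]].
det(H) = -64, tr(H) = -8.
det(H) < 0, so H is indefinite: neither convex nor concave.

neither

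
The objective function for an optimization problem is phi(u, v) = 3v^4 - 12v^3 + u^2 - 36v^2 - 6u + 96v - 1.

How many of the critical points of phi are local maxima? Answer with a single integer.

phi separates as a function of u plus a function of v, so ∇phi=0 decouples.
∂phi/∂u = 2(u - 3) = 0 at u ∈ {3}; ∂phi/∂v = 12(v - 4)(v - 1)(v + 2) = 0 at v ∈ {-2, 1, 4}.
The Hessian is diagonal: diag(phi_uu, phi_vv). Second derivatives: phi_uu(3)=2; phi_vv(-2)=216, phi_vv(1)=-108, phi_vv(4)=216.
Local maxima occur where both diagonal entries negative: none. Count: 0.

0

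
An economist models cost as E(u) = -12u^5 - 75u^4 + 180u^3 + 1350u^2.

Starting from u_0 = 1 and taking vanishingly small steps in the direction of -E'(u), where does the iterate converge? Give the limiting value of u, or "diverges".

E'(u) = -60u(u - 3)(u + 3)(u + 5), so E'(1) = 2880.
Gradient descent moves in the -E' direction, i.e. u is decreasing.
The nearest critical point in that direction is u = 0, where E'' = 2700 > 0 (a local minimum). The iterate converges there.

0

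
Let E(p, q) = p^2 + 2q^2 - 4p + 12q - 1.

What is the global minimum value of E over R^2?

E(p,q) separates as A(p) + B(q) − 1, so its minimum is min A + min B − 1.
A'(p) = 2p - 4 vanishes at p ∈ {2}; B'(q) = 4q + 12 vanishes at q ∈ {-3}.
Local minima of A (where A''>0): A(2)=-4. Local minima of B: B(-3)=-18.
So the global minimum of E is A(2) + B(-3) − 1 = -4 − 18 − 1 = -23, attained at (2, -3).

-23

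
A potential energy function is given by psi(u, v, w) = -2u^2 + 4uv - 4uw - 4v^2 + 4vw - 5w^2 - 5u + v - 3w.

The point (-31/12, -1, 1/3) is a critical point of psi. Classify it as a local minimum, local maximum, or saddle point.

local maximum

The Hessian is constant: H = [[-4, 4, -4], [4, -8, 4], [-4, 4, -10]].
Leading principal minors: Δ₁ = -4, Δ₂ = 16, Δ₃ = -96.
The minors alternate sign starting negative (−, +, −), so H is negative definite: a local maximum.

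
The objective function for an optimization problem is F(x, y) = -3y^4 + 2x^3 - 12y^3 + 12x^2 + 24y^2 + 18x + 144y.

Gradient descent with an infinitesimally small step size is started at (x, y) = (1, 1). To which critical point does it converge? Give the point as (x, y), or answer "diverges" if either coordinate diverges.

F is separable, so gradient descent decouples: x follows -∂F/∂x, y follows -∂F/∂y.
∂F/∂x = 6(x + 1)(x + 3); at x=1 this is 48, so x decreases.
∂F/∂y = -12(y - 2)(y + 2)(y + 3); at y=1 this is 144, so y decreases.
x converges to its nearest critical value -1 (a local min of the x-part); y converges to -2. The iterate converges to (-1, -2).

(-1, -2)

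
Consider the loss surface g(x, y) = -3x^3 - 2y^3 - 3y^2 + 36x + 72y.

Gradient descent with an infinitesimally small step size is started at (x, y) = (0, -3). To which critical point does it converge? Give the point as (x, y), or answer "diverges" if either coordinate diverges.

g is separable, so gradient descent decouples: x follows -∂g/∂x, y follows -∂g/∂y.
∂g/∂x = -9(x - 2)(x + 2); at x=0 this is 36, so x decreases.
∂g/∂y = -6(y - 3)(y + 4); at y=-3 this is 36, so y decreases.
x converges to its nearest critical value -2 (a local min of the x-part); y converges to -4. The iterate converges to (-2, -4).

(-2, -4)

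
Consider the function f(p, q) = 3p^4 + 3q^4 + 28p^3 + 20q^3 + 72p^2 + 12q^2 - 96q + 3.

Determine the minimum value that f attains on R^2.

-58

f(p,q) separates as A(p) + B(q) + 3, so its minimum is min A + min B + 3.
A'(p) = 12p(p + 3)(p + 4) vanishes at p ∈ {-4, -3, 0}; B'(q) = 12(q - 1)(q + 2)(q + 4) vanishes at q ∈ {-4, -2, 1}.
Local minima of A (where A''>0): A(-4)=128, A(0)=0. Local minima of B: B(-4)=64, B(1)=-61.
So the global minimum of f is A(0) + B(1) + 3 = 0 − 61 + 3 = -58, attained at (0, 1).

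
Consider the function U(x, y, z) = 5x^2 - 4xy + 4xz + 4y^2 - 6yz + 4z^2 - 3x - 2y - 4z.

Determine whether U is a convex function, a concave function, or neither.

U is quadratic, so its Hessian is the constant matrix H = [[10, -4, 4], [-4, 8, -6], [4, -6, 8]].
Leading principal minors: 10, 64, 216.
All positive ⇒ H ≻ 0 ⇒ convex.

convex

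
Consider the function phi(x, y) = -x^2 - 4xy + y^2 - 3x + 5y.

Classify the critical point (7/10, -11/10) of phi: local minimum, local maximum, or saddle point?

saddle point

The Hessian of phi is constant: H = [[-2, -4], [-4, 2]].
det(H) = (-2)·2 − (-4)² = -20.
Since det(H) < 0, H is indefinite and the critical point is a saddle point.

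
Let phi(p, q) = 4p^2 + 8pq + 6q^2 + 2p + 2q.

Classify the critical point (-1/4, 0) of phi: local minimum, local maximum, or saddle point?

local minimum

The Hessian of phi is constant: H = [[8, 8], [8, 12]].
det(H) = 8·12 − 8² = 32.
det(H) > 0 and tr(H) = 20 > 0, so H is positive definite and the point is a local minimum.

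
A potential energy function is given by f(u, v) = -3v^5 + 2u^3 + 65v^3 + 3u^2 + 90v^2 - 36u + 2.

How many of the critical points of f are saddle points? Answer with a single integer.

f separates as a function of u plus a function of v, so ∇f=0 decouples.
∂f/∂u = 6(u - 2)(u + 3) = 0 at u ∈ {-3, 2}; ∂f/∂v = -15v(v - 4)(v + 1)(v + 3) = 0 at v ∈ {-3, -1, 0, 4}.
The Hessian is diagonal: diag(f_uu, f_vv). Second derivatives: f_uu(-3)=-30, f_uu(2)=30; f_vv(-3)=630, f_vv(-1)=-150, f_vv(0)=180, f_vv(4)=-2100.
Saddle points occur where the two diagonal entries have opposite signs: (-3, -3), (-3, 0), (2, -1), (2, 4). Count: 4.

4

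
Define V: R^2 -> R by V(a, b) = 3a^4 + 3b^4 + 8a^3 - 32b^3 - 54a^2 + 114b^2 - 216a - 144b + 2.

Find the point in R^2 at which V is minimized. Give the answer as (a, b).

V(a,b) separates as P(a) + Q(b) + 2, so its minimum is min P + min Q + 2.
P'(a) = 12(a - 3)(a + 2)(a + 3) vanishes at a ∈ {-3, -2, 3}; Q'(b) = 12(b - 4)(b - 3)(b - 1) vanishes at b ∈ {1, 3, 4}.
Local minima of P (where P''>0): P(-3)=189, P(3)=-675. Local minima of Q: Q(1)=-59, Q(4)=-32.
So the global minimum of V is P(3) + Q(1) + 2 = -675 − 59 + 2 = -732, attained at (3, 1).

(3, 1)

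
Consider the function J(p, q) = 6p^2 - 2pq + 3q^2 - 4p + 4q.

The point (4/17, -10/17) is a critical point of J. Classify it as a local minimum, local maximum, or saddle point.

local minimum

The Hessian of J is constant: H = [[12, -2], [-2, 6]].
det(H) = 12·6 − (-2)² = 68.
det(H) > 0 and tr(H) = 18 > 0, so H is positive definite and the point is a local minimum.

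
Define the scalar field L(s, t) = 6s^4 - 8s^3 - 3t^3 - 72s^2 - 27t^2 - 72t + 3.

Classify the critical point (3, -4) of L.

local minimum

The mixed partial ∂²L/∂s∂t is 0, so the Hessian at any point is diag(L_ss, L_tt) = diag(24(3s^2 - 2s - 6), -18(t + 3)).
At (3, -4): H = diag(360, 18).
Both eigenvalues are positive, so H is positive definite: a local minimum.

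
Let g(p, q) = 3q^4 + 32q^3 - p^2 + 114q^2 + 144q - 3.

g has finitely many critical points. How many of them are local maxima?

g separates as a function of p plus a function of q, so ∇g=0 decouples.
∂g/∂p = -2p = 0 at p ∈ {0}; ∂g/∂q = 12(q + 1)(q + 3)(q + 4) = 0 at q ∈ {-4, -3, -1}.
The Hessian is diagonal: diag(g_pp, g_qq). Second derivatives: g_pp(0)=-2; g_qq(-4)=36, g_qq(-3)=-24, g_qq(-1)=72.
Local maxima occur where both diagonal entries negative: (0, -3). Count: 1.

1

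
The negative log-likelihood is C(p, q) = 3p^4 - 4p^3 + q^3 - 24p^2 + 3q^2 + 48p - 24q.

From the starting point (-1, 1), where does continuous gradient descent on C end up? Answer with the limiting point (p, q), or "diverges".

C is separable, so gradient descent decouples: p follows -∂C/∂p, q follows -∂C/∂q.
∂C/∂p = 12(p - 2)(p - 1)(p + 2); at p=-1 this is 72, so p decreases.
∂C/∂q = 3(q - 2)(q + 4); at q=1 this is -15, so q increases.
p converges to its nearest critical value -2 (a local min of the p-part); q converges to 2. The iterate converges to (-2, 2).

(-2, 2)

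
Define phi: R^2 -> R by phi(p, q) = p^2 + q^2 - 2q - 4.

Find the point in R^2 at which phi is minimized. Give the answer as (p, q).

phi(p,q) separates as A(p) + B(q) − 4, so its minimum is min A + min B − 4.
A'(p) = 2p vanishes at p ∈ {0}; B'(q) = 2q - 2 vanishes at q ∈ {1}.
Local minima of A (where A''>0): A(0)=0. Local minima of B: B(1)=-1.
So the global minimum of phi is A(0) + B(1) − 4 = 0 − 1 − 4 = -5, attained at (0, 1).

(0, 1)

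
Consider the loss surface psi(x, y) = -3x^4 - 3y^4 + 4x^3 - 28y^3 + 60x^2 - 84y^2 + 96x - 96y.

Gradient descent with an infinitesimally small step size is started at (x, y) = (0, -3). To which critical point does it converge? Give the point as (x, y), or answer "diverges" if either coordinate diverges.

psi is separable, so gradient descent decouples: x follows -∂psi/∂x, y follows -∂psi/∂y.
∂psi/∂x = -12(x - 4)(x + 1)(x + 2); at x=0 this is 96, so x decreases.
∂psi/∂y = -12(y + 1)(y + 2)(y + 4); at y=-3 this is -24, so y increases.
x converges to its nearest critical value -1 (a local min of the x-part); y converges to -2. The iterate converges to (-1, -2).

(-1, -2)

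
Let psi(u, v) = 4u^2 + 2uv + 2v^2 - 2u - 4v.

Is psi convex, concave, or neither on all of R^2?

psi is quadratic, so its Hessian is the constant matrix H = [[8, 2], [2, 4]].
det(H) = 28, tr(H) = 12.
det(H) > 0 and tr(H) > 0, so H is positive definite everywhere: convex.

convex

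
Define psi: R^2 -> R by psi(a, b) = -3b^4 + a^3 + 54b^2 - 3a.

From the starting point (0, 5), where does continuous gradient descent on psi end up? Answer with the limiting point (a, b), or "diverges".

diverges

psi is separable, so gradient descent decouples: a follows -∂psi/∂a, b follows -∂psi/∂b.
∂psi/∂a = 3(a - 1)(a + 1); at a=0 this is -3, so a increases.
∂psi/∂b = -12b(b - 3)(b + 3); at b=5 this is -960, so b increases.
The b-coordinate has no critical point in that direction and runs off to infinity.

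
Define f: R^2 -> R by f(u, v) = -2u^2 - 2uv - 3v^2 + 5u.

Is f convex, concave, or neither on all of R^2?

concave

f is quadratic, so its Hessian is the constant matrix H = [[-4, -2], [-2, -6]].
det(H) = 20, tr(H) = -10.
det(H) > 0 and tr(H) < 0, so H is negative definite everywhere: concave.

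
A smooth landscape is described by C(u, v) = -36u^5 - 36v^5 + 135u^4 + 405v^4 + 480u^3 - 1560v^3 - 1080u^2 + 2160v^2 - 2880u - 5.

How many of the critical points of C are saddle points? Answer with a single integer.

8

C separates as a function of u plus a function of v, so ∇C=0 decouples.
∂C/∂u = -180(u - 4)(u - 2)(u + 1)(u + 2) = 0 at u ∈ {-2, -1, 2, 4}; ∂C/∂v = -180v(v - 4)(v - 3)(v - 2) = 0 at v ∈ {0, 2, 3, 4}.
The Hessian is diagonal: diag(C_uu, C_vv). Second derivatives: C_uu(-2)=4320, C_uu(-1)=-2700, C_uu(2)=4320, C_uu(4)=-10800; C_vv(0)=4320, C_vv(2)=-720, C_vv(3)=540, C_vv(4)=-1440.
Saddle points occur where the two diagonal entries have opposite signs: (-2, 2), (-2, 4), (-1, 0), (-1, 3), (2, 2), (2, 4), (4, 0), (4, 3). Count: 8.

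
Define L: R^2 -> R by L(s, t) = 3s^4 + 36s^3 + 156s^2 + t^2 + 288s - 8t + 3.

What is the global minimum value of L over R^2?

L(s,t) separates as P(s) + Q(t) + 3, so its minimum is min P + min Q + 3.
P'(s) = 12(s + 2)(s + 3)(s + 4) vanishes at s ∈ {-4, -3, -2}; Q'(t) = 2(t - 4) vanishes at t ∈ {4}.
Local minima of P (where P''>0): P(-4)=-192, P(-2)=-192. Local minima of Q: Q(4)=-16.
So the global minimum of L is P(-4) + Q(4) + 3 = -192 − 16 + 3 = -205, attained at (-4, 4).

-205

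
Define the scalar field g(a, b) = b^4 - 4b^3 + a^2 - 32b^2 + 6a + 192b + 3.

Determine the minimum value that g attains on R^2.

-774

g(a,b) separates as P(a) + Q(b) + 3, so its minimum is min P + min Q + 3.
P'(a) = 2a + 6 vanishes at a ∈ {-3}; Q'(b) = 4(b - 4)(b - 3)(b + 4) vanishes at b ∈ {-4, 3, 4}.
Local minima of P (where P''>0): P(-3)=-9. Local minima of Q: Q(-4)=-768, Q(4)=256.
So the global minimum of g is P(-3) + Q(-4) + 3 = -9 − 768 + 3 = -774, attained at (-3, -4).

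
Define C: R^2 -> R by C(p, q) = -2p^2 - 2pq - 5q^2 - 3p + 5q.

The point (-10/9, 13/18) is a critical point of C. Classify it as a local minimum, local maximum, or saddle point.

local maximum

The Hessian of C is constant: H = [[-4, -2], [-2, -10]].
det(H) = (-4)·(-10) − (-2)² = 36.
det(H) > 0 and tr(H) = -14 < 0, so H is negative definite and the point is a local maximum.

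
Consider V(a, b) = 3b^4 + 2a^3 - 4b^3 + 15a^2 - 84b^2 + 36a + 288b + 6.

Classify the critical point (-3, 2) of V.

local maximum

The mixed partial ∂²V/∂a∂b is 0, so the Hessian at any point is diag(V_aa, V_bb) = diag(6(2a + 5), 12(3b^2 - 2b - 14)).
At (-3, 2): H = diag(-6, -72).
Both eigenvalues are negative, so H is negative definite: a local maximum.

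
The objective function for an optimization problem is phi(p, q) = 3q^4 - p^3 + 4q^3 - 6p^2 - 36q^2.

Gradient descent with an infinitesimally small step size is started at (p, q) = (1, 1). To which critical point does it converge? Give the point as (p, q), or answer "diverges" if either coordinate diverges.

phi is separable, so gradient descent decouples: p follows -∂phi/∂p, q follows -∂phi/∂q.
∂phi/∂p = -3p(p + 4); at p=1 this is -15, so p increases.
∂phi/∂q = 12q(q - 2)(q + 3); at q=1 this is -48, so q increases.
The p-coordinate has no critical point in that direction and runs off to infinity.

diverges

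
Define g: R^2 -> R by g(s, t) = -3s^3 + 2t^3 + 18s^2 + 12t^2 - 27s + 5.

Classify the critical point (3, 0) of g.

The mixed partial ∂²g/∂s∂t is 0, so the Hessian at any point is diag(g_ss, g_tt) = diag(18(-s + 2), 12(t + 2)).
At (3, 0): H = diag(-18, 24).
The eigenvalues have opposite signs, so H is indefinite: a saddle point.

saddle point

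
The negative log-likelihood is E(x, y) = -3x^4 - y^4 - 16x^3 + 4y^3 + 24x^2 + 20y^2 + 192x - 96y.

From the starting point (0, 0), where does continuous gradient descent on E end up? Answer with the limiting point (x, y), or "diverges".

E is separable, so gradient descent decouples: x follows -∂E/∂x, y follows -∂E/∂y.
∂E/∂x = -12(x - 2)(x + 2)(x + 4); at x=0 this is 192, so x decreases.
∂E/∂y = -4(y - 4)(y - 2)(y + 3); at y=0 this is -96, so y increases.
x converges to its nearest critical value -2 (a local min of the x-part); y converges to 2. The iterate converges to (-2, 2).

(-2, 2)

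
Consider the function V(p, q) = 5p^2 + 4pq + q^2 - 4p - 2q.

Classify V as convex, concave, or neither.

convex

V is quadratic, so its Hessian is the constant matrix H = [[10, 4], [4, 2]].
det(H) = 4, tr(H) = 12.
det(H) > 0 and tr(H) > 0, so H is positive definite everywhere: convex.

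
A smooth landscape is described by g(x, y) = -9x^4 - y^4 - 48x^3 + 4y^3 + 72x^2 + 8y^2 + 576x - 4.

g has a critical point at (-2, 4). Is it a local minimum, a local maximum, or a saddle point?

saddle point

The mixed partial ∂²g/∂x∂y is 0, so the Hessian at any point is diag(g_xx, g_yy) = diag(36(-3x^2 - 8x + 4), 4(-3y^2 + 6y + 4)).
At (-2, 4): H = diag(288, -80).
The eigenvalues have opposite signs, so H is indefinite: a saddle point.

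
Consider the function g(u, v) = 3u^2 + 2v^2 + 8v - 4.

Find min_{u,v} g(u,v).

-12

g(u,v) separates as P(u) + Q(v) − 4, so its minimum is min P + min Q − 4.
P'(u) = 6u vanishes at u ∈ {0}; Q'(v) = 4v + 8 vanishes at v ∈ {-2}.
Local minima of P (where P''>0): P(0)=0. Local minima of Q: Q(-2)=-8.
So the global minimum of g is P(0) + Q(-2) − 4 = 0 − 8 − 4 = -12, attained at (0, -2).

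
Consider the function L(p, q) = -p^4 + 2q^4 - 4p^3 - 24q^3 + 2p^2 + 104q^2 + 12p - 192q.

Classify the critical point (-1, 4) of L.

local minimum

The mixed partial ∂²L/∂p∂q is 0, so the Hessian at any point is diag(L_pp, L_qq) = diag(4(-3p^2 - 6p + 1), 8(3q^2 - 18q + 26)).
At (-1, 4): H = diag(16, 16).
Both eigenvalues are positive, so H is positive definite: a local minimum.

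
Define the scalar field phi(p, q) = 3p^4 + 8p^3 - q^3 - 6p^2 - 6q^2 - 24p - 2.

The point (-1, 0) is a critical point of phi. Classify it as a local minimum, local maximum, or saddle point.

local maximum

The mixed partial ∂²phi/∂p∂q is 0, so the Hessian at any point is diag(phi_pp, phi_qq) = diag(12(3p^2 + 4p - 1), -6(q + 2)).
At (-1, 0): H = diag(-24, -12).
Both eigenvalues are negative, so H is negative definite: a local maximum.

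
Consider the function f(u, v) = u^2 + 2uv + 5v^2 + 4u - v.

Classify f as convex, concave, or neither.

convex

f is quadratic, so its Hessian is the constant matrix H = [[2, 2], [2, 10]].
det(H) = 16, tr(H) = 12.
det(H) > 0 and tr(H) > 0, so H is positive definite everywhere: convex.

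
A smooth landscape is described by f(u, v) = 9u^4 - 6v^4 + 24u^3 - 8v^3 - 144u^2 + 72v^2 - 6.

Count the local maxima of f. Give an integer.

2

f separates as a function of u plus a function of v, so ∇f=0 decouples.
∂f/∂u = 36u(u - 2)(u + 4) = 0 at u ∈ {-4, 0, 2}; ∂f/∂v = -24v(v - 2)(v + 3) = 0 at v ∈ {-3, 0, 2}.
The Hessian is diagonal: diag(f_uu, f_vv). Second derivatives: f_uu(-4)=864, f_uu(0)=-288, f_uu(2)=432; f_vv(-3)=-360, f_vv(0)=144, f_vv(2)=-240.
Local maxima occur where both diagonal entries negative: (0, -3), (0, 2). Count: 2.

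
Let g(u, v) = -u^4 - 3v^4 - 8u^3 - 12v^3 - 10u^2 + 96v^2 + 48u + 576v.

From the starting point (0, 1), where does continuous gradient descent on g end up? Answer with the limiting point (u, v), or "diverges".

(-3, -3)

g is separable, so gradient descent decouples: u follows -∂g/∂u, v follows -∂g/∂v.
∂g/∂u = -4(u - 1)(u + 3)(u + 4); at u=0 this is 48, so u decreases.
∂g/∂v = -12(v - 4)(v + 3)(v + 4); at v=1 this is 720, so v decreases.
u converges to its nearest critical value -3 (a local min of the u-part); v converges to -3. The iterate converges to (-3, -3).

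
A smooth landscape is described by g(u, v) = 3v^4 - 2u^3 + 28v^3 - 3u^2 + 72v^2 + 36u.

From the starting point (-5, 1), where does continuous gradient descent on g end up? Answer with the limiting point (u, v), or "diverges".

g is separable, so gradient descent decouples: u follows -∂g/∂u, v follows -∂g/∂v.
∂g/∂u = -6(u - 2)(u + 3); at u=-5 this is -84, so u increases.
∂g/∂v = 12v(v + 3)(v + 4); at v=1 this is 240, so v decreases.
u converges to its nearest critical value -3 (a local min of the u-part); v converges to 0. The iterate converges to (-3, 0).

(-3, 0)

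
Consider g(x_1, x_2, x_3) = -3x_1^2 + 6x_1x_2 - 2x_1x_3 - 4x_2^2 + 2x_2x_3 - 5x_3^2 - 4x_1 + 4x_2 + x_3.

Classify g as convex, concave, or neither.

concave

g is quadratic, so its Hessian is the constant matrix H = [[-6, 6, -2], [6, -8, 2], [-2, 2, -10]].
Leading principal minors: -6, 12, -112.
Signs alternate −, +, − ⇒ H ≺ 0 ⇒ concave.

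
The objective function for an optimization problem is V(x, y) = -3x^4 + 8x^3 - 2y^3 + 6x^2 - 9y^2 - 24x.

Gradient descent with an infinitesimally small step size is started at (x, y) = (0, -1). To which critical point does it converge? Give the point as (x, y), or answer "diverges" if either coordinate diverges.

V is separable, so gradient descent decouples: x follows -∂V/∂x, y follows -∂V/∂y.
∂V/∂x = -12(x - 2)(x - 1)(x + 1); at x=0 this is -24, so x increases.
∂V/∂y = -6y(y + 3); at y=-1 this is 12, so y decreases.
x converges to its nearest critical value 1 (a local min of the x-part); y converges to -3. The iterate converges to (1, -3).

(1, -3)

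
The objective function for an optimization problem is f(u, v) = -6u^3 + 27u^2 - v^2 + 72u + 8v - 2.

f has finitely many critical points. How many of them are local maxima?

f separates as a function of u plus a function of v, so ∇f=0 decouples.
∂f/∂u = -18(u - 4)(u + 1) = 0 at u ∈ {-1, 4}; ∂f/∂v = -2(v - 4) = 0 at v ∈ {4}.
The Hessian is diagonal: diag(f_uu, f_vv). Second derivatives: f_uu(-1)=90, f_uu(4)=-90; f_vv(4)=-2.
Local maxima occur where both diagonal entries negative: (4, 4). Count: 1.

1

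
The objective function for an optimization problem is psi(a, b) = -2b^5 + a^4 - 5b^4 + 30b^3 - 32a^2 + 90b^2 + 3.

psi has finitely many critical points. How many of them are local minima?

psi separates as a function of a plus a function of b, so ∇psi=0 decouples.
∂psi/∂a = 4a(a - 4)(a + 4) = 0 at a ∈ {-4, 0, 4}; ∂psi/∂b = -10b(b - 3)(b + 2)(b + 3) = 0 at b ∈ {-3, -2, 0, 3}.
The Hessian is diagonal: diag(psi_aa, psi_bb). Second derivatives: psi_aa(-4)=128, psi_aa(0)=-64, psi_aa(4)=128; psi_bb(-3)=180, psi_bb(-2)=-100, psi_bb(0)=180, psi_bb(3)=-900.
Local minima occur where both diagonal entries positive: (-4, -3), (-4, 0), (4, -3), (4, 0). Count: 4.

4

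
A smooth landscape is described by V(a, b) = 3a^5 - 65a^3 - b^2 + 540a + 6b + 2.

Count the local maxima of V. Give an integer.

2

V separates as a function of a plus a function of b, so ∇V=0 decouples.
∂V/∂a = 15(a - 3)(a - 2)(a + 2)(a + 3) = 0 at a ∈ {-3, -2, 2, 3}; ∂V/∂b = -2(b - 3) = 0 at b ∈ {3}.
The Hessian is diagonal: diag(V_aa, V_bb). Second derivatives: V_aa(-3)=-450, V_aa(-2)=300, V_aa(2)=-300, V_aa(3)=450; V_bb(3)=-2.
Local maxima occur where both diagonal entries negative: (-3, 3), (2, 3). Count: 2.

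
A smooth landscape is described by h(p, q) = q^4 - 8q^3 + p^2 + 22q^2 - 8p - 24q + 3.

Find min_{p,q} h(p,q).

-22

h(p,q) separates as A(p) + B(q) + 3, so its minimum is min A + min B + 3.
A'(p) = 2p - 8 vanishes at p ∈ {4}; B'(q) = 4(q - 3)(q - 2)(q - 1) vanishes at q ∈ {1, 2, 3}.
Local minima of A (where A''>0): A(4)=-16. Local minima of B: B(1)=-9, B(3)=-9.
So the global minimum of h is A(4) + B(1) + 3 = -16 − 9 + 3 = -22, attained at (4, 1).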